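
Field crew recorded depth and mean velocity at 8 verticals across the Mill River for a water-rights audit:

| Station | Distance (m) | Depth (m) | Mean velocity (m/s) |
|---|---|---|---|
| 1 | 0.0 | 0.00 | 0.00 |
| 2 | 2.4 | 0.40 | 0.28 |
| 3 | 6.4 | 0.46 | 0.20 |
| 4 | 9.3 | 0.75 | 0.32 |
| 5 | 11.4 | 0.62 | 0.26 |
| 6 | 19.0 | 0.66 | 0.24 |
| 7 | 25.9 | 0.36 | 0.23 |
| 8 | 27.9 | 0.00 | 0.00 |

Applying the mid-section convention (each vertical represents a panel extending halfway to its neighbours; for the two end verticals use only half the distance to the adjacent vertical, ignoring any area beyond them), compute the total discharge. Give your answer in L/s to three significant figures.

w_2 = (6.4 − 0.0)/2 = 3.2 m; q_2 = 0.28 × 0.40 × 3.2 = 0.3584 m³/s
w_3 = (9.3 − 2.4)/2 = 3.45 m; q_3 = 0.20 × 0.46 × 3.45 = 0.3174 m³/s
w_4 = (11.4 − 6.4)/2 = 2.5 m; q_4 = 0.32 × 0.75 × 2.5 = 0.6000 m³/s
w_5 = (19.0 − 9.3)/2 = 4.85 m; q_5 = 0.26 × 0.62 × 4.85 = 0.7818 m³/s
w_6 = (25.9 − 11.4)/2 = 7.25 m; q_6 = 0.24 × 0.66 × 7.25 = 1.148 m³/s
w_7 = (27.9 − 19.0)/2 = 4.45 m; q_7 = 0.23 × 0.36 × 4.45 = 0.3685 m³/s
Stations 1, 8 contribute zero (depth or velocity is 0).
Q = Σ qᵢ = 3.574 m³/s
= 3.574 × 1000 = 3574 L/s

3570 L/s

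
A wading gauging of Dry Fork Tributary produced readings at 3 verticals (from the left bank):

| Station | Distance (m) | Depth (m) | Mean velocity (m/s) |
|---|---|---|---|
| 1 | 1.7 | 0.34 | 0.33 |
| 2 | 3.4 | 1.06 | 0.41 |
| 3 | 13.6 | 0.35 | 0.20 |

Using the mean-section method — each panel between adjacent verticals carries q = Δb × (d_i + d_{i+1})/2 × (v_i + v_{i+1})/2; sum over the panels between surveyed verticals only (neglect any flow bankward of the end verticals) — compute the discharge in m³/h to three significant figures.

Panel 1-2: Δb = 1.7 m, d̄ = (0.34+1.06)/2 = 0.7, v̄ = (0.33+0.41)/2 = 0.37 → q = 1.7×0.7×0.37 = 0.4403 m³/s
Panel 2-3: Δb = 10.2 m, d̄ = (1.06+0.35)/2 = 0.705, v̄ = (0.41+0.20)/2 = 0.305 → q = 10.2×0.705×0.305 = 2.193 m³/s
Q = Σ q = 2.634 m³/s
= 2.634 × 3600 = 9481 m³/h

9480 m³/h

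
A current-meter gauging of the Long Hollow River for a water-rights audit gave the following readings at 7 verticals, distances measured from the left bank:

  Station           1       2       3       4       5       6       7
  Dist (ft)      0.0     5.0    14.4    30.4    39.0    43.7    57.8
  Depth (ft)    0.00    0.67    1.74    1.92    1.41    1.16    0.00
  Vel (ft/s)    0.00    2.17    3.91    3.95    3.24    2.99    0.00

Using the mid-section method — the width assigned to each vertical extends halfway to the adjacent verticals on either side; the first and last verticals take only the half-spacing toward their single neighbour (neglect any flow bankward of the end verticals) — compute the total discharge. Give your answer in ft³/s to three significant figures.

w_2 = (14.4 − 0.0)/2 = 7.2 ft; q_2 = 2.17 × 0.67 × 7.2 = 10.47 ft³/s
w_3 = (30.4 − 5.0)/2 = 12.7 ft; q_3 = 3.91 × 1.74 × 12.7 = 86.40 ft³/s
w_4 = (39.0 − 14.4)/2 = 12.3 ft; q_4 = 3.95 × 1.92 × 12.3 = 93.28 ft³/s
w_5 = (43.7 − 30.4)/2 = 6.65 ft; q_5 = 3.24 × 1.41 × 6.65 = 30.38 ft³/s
w_6 = (57.8 − 39.0)/2 = 9.4 ft; q_6 = 2.99 × 1.16 × 9.4 = 32.60 ft³/s
Stations 1, 7 contribute zero (depth or velocity is 0).
Q = Σ qᵢ = 253.1 ft³/s

253 ft³/s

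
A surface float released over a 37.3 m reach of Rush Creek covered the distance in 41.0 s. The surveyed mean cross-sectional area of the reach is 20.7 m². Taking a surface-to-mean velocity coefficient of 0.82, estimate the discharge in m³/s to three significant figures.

v_surface = L / t̄ = 37.3 / 41 = 0.9098 m/s
v_mean = 0.82 × 0.9098 = 0.7460 m/s
Q = A × v_mean = 20.7 × 0.7460 = 15.44 m³/s

15.4 m³/s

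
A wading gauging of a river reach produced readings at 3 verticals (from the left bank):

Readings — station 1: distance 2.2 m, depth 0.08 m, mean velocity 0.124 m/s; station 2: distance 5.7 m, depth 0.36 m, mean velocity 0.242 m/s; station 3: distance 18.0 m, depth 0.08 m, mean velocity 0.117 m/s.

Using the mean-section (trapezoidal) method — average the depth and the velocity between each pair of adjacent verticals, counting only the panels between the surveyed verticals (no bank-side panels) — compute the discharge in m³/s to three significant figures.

0.627 m³/s

Panel 1-2: Δb = 3.5 m, d̄ = (0.08+0.36)/2 = 0.22, v̄ = (0.124+0.242)/2 = 0.183 → q = 3.5×0.22×0.183 = 0.1409 m³/s
Panel 2-3: Δb = 12.3 m, d̄ = (0.36+0.08)/2 = 0.22, v̄ = (0.242+0.117)/2 = 0.1795 → q = 12.3×0.22×0.1795 = 0.4857 m³/s
Q = Σ q = 0.6266 m³/s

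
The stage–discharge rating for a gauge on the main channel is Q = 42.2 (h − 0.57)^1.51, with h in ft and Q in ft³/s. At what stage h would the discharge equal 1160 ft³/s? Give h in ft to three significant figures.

h − h₀ = (Q/C)^(1/b) = (1160/42.2)^(1/1.51) = 8.976 ft
h = 0.57 + 8.976 = 9.546 ft

9.55 ft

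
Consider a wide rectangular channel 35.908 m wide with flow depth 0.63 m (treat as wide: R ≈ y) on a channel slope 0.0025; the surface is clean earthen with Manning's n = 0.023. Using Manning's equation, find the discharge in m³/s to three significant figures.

36.1 m³/s

A = b·y = 35.908 × 0.63 = 22.62 m²
Wide channel: R ≈ y = 0.63 m
Q = (1/n)·A·R^(2/3)·S^(1/2) = (1/0.023) × 22.62 × 0.6300^(2/3) × 0.0025^(1/2) = 36.14 m³/s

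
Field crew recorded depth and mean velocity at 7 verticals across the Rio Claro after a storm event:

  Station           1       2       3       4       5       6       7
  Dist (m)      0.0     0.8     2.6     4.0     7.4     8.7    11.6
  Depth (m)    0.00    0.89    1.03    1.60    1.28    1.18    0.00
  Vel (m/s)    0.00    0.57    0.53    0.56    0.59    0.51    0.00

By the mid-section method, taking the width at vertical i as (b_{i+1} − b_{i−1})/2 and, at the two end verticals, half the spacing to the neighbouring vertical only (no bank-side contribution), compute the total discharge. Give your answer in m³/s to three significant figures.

6.72 m³/s

w_2 = (2.6 − 0.0)/2 = 1.3 m; q_2 = 0.57 × 0.89 × 1.3 = 0.6595 m³/s
w_3 = (4.0 − 0.8)/2 = 1.6 m; q_3 = 0.53 × 1.03 × 1.6 = 0.8734 m³/s
w_4 = (7.4 − 2.6)/2 = 2.4 m; q_4 = 0.56 × 1.60 × 2.4 = 2.150 m³/s
w_5 = (8.7 − 4.0)/2 = 2.35 m; q_5 = 0.59 × 1.28 × 2.35 = 1.775 m³/s
w_6 = (11.6 − 7.4)/2 = 2.1 m; q_6 = 0.51 × 1.18 × 2.1 = 1.264 m³/s
Stations 1, 7 contribute zero (depth or velocity is 0).
Q = Σ qᵢ = 6.722 m³/s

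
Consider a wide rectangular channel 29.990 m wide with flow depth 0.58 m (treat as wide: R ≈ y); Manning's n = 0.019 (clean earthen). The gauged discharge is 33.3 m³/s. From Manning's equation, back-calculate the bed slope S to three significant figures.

A = b·y = 29.990 × 0.58 = 17.39 m²
Wide channel: R ≈ y = 0.58 m
S = (Q·n / (1·A·R^(2/3)))² = (33.3×0.019 / (1×17.39×0.6955))² = 0.002735

0.00274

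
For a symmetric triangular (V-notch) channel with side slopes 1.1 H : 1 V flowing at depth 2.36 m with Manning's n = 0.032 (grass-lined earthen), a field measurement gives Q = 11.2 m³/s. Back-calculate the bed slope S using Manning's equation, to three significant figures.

0.00410

A = z·y² = 1.1×2.36² = 6.127 m²
P = 2y√(1+z²) = 2×2.36×√(1+1.1²) = 7.017 m
R = A/P = 6.127/7.017 = 0.8731 m
S = (Q·n / (1·A·R^(2/3)))² = (11.2×0.032 / (1×6.127×0.9135))² = 0.004101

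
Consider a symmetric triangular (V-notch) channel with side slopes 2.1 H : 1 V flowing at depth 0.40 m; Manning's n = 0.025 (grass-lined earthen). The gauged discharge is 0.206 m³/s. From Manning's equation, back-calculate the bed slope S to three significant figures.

0.00230

A = z·y² = 2.1×0.40² = 0.3360 m²
P = 2y√(1+z²) = 2×0.40×√(1+2.1²) = 1.861 m
R = A/P = 0.3360/1.861 = 0.1806 m
S = (Q·n / (1·A·R^(2/3)))² = (0.206×0.025 / (1×0.3360×0.3195))² = 0.002302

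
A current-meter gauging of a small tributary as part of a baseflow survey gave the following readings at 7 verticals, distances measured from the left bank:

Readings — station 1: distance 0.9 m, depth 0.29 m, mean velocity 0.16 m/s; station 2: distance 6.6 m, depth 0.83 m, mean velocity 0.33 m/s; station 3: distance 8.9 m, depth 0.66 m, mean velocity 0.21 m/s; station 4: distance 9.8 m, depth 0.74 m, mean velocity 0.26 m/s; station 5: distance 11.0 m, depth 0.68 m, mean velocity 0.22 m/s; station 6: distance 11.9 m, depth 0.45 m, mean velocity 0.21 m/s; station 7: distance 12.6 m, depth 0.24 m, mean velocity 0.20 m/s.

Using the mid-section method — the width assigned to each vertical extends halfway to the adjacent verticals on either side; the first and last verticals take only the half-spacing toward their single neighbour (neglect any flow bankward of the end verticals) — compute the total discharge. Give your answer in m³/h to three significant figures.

6840 m³/h

w_1 = (6.6 − 0.9)/2 = 2.85 m; q_1 = 0.16 × 0.29 × 2.85 = 0.1322 m³/s
w_2 = (8.9 − 0.9)/2 = 4 m; q_2 = 0.33 × 0.83 × 4 = 1.096 m³/s
w_3 = (9.8 − 6.6)/2 = 1.6 m; q_3 = 0.21 × 0.66 × 1.6 = 0.2218 m³/s
w_4 = (11.0 − 8.9)/2 = 1.05 m; q_4 = 0.26 × 0.74 × 1.05 = 0.2020 m³/s
w_5 = (11.9 − 9.8)/2 = 1.05 m; q_5 = 0.22 × 0.68 × 1.05 = 0.1571 m³/s
w_6 = (12.6 − 11.0)/2 = 0.8 m; q_6 = 0.21 × 0.45 × 0.8 = 0.07560 m³/s
w_7 = (12.6 − 11.9)/2 = 0.35 m; q_7 = 0.20 × 0.24 × 0.35 = 0.01680 m³/s
Q = Σ qᵢ = 1.901 m³/s
= 1.901 × 3600 = 6844 m³/h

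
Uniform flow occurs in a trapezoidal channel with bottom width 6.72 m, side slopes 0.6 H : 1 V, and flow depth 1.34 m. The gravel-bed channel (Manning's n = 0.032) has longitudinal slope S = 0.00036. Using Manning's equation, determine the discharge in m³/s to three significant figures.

6.07 m³/s

A = (b + z·y)·y = (6.72 + 0.6×1.34)×1.34 = 10.08 m²
P = b + 2y√(1+z²) = 6.72 + 2×1.34×√(1+0.6²) = 9.845 m
R = A/P = 10.08/9.845 = 1.024 m
Q = (1/n)·A·R^(2/3)·S^(1/2) = (1/0.032) × 10.08 × 1.024^(2/3) × 0.00036^(1/2) = 6.073 m³/s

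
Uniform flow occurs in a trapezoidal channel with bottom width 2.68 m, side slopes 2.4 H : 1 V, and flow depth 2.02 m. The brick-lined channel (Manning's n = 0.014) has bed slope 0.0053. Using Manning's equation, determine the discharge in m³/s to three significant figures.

87.0 m³/s

A = (b + z·y)·y = (2.68 + 2.4×2.02)×2.02 = 15.21 m²
P = b + 2y√(1+z²) = 2.68 + 2×2.02×√(1+2.4²) = 13.18 m
R = A/P = 15.21/13.18 = 1.153 m
Q = (1/n)·A·R^(2/3)·S^(1/2) = (1/0.014) × 15.21 × 1.153^(2/3) × 0.0053^(1/2) = 86.97 m³/s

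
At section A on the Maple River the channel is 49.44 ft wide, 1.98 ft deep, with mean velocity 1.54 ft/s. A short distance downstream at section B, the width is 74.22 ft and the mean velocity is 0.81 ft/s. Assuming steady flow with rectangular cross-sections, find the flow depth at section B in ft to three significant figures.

2.51 ft

Q = A₁V₁ = (49.44×1.98) × 1.54 = 150.8 ft³/s
d₂ = Q/(b₂ V₂) = 150.8/(74.22×0.81) = 2.508 ft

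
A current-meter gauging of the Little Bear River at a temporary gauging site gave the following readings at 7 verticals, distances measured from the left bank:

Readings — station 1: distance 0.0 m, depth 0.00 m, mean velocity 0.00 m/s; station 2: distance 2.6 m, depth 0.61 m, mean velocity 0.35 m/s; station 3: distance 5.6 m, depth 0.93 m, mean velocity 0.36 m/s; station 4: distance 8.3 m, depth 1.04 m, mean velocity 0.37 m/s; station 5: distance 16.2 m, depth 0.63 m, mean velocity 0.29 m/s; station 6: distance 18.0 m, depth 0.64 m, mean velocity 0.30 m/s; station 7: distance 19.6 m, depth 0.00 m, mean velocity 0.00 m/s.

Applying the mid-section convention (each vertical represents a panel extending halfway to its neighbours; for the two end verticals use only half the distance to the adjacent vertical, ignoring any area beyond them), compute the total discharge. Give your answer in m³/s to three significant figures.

w_2 = (5.6 − 0.0)/2 = 2.8 m; q_2 = 0.35 × 0.61 × 2.8 = 0.5978 m³/s
w_3 = (8.3 − 2.6)/2 = 2.85 m; q_3 = 0.36 × 0.93 × 2.85 = 0.9542 m³/s
w_4 = (16.2 − 5.6)/2 = 5.3 m; q_4 = 0.37 × 1.04 × 5.3 = 2.039 m³/s
w_5 = (18.0 − 8.3)/2 = 4.85 m; q_5 = 0.29 × 0.63 × 4.85 = 0.8861 m³/s
w_6 = (19.6 − 16.2)/2 = 1.7 m; q_6 = 0.30 × 0.64 × 1.7 = 0.3264 m³/s
Stations 1, 7 contribute zero (depth or velocity is 0).
Q = Σ qᵢ = 4.804 m³/s

4.80 m³/s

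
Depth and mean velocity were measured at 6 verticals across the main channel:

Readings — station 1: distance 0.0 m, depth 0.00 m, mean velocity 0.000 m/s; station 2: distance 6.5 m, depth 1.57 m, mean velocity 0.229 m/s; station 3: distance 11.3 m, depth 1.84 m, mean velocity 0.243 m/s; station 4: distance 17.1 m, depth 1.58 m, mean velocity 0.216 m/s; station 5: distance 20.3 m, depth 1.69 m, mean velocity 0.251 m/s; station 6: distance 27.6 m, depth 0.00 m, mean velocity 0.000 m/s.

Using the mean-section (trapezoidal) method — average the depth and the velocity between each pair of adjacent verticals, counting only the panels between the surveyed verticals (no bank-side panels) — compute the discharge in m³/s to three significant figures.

6.79 m³/s

Panel 1-2: Δb = 6.5 m, d̄ = (0.00+1.57)/2 = 0.785, v̄ = (0.000+0.229)/2 = 0.1145 → q = 6.5×0.785×0.1145 = 0.5842 m³/s
Panel 2-3: Δb = 4.8 m, d̄ = (1.57+1.84)/2 = 1.705, v̄ = (0.229+0.243)/2 = 0.236 → q = 4.8×1.705×0.236 = 1.931 m³/s
Panel 3-4: Δb = 5.8 m, d̄ = (1.84+1.58)/2 = 1.71, v̄ = (0.243+0.216)/2 = 0.2295 → q = 5.8×1.71×0.2295 = 2.276 m³/s
Panel 4-5: Δb = 3.2 m, d̄ = (1.58+1.69)/2 = 1.635, v̄ = (0.216+0.251)/2 = 0.2335 → q = 3.2×1.635×0.2335 = 1.222 m³/s
Panel 5-6: Δb = 7.3 m, d̄ = (1.69+0.00)/2 = 0.845, v̄ = (0.251+0.000)/2 = 0.1255 → q = 7.3×0.845×0.1255 = 0.7741 m³/s
Q = Σ q = 6.788 m³/s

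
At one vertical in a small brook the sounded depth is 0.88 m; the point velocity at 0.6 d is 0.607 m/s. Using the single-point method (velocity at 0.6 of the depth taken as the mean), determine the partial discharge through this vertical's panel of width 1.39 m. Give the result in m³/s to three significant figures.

0.742 m³/s

v̄ = v₀.₆ = 0.607 m/s
q = v̄ × d × w = 0.6070 × 0.88 × 1.39 = 0.7425 m³/s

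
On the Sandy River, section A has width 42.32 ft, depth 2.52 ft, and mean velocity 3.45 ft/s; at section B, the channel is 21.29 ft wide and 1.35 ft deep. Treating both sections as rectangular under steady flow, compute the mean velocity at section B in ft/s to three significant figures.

Q = A₁V₁ = (42.32×2.52) × 3.45 = 367.9 ft³/s
A₂ = 21.29 × 1.35 = 28.74 ft²
V₂ = Q/A₂ = 367.9/28.74 = 12.80 ft/s

12.8 ft/s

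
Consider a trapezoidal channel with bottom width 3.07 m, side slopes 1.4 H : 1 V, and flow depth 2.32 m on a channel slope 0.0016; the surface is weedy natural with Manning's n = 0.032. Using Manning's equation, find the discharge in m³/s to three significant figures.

22.1 m³/s

A = (b + z·y)·y = (3.07 + 1.4×2.32)×2.32 = 14.66 m²
P = b + 2y√(1+z²) = 3.07 + 2×2.32×√(1+1.4²) = 11.05 m
R = A/P = 14.66/11.05 = 1.326 m
Q = (1/n)·A·R^(2/3)·S^(1/2) = (1/0.032) × 14.66 × 1.326^(2/3) × 0.0016^(1/2) = 22.12 m³/s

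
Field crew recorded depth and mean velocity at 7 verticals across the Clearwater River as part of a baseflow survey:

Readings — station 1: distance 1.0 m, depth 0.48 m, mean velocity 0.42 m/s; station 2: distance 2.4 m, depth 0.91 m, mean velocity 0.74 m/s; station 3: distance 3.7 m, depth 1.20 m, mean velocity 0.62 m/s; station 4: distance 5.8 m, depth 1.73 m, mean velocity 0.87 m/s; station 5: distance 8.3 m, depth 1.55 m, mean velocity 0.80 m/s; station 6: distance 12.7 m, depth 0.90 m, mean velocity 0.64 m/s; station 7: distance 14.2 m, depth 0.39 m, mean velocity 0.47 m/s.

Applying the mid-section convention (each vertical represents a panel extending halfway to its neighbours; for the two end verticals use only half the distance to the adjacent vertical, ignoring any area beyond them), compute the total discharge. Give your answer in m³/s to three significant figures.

w_1 = (2.4 − 1.0)/2 = 0.7 m; q_1 = 0.42 × 0.48 × 0.7 = 0.1411 m³/s
w_2 = (3.7 − 1.0)/2 = 1.35 m; q_2 = 0.74 × 0.91 × 1.35 = 0.9091 m³/s
w_3 = (5.8 − 2.4)/2 = 1.7 m; q_3 = 0.62 × 1.20 × 1.7 = 1.265 m³/s
w_4 = (8.3 − 3.7)/2 = 2.3 m; q_4 = 0.87 × 1.73 × 2.3 = 3.462 m³/s
w_5 = (12.7 − 5.8)/2 = 3.45 m; q_5 = 0.80 × 1.55 × 3.45 = 4.278 m³/s
w_6 = (14.2 − 8.3)/2 = 2.95 m; q_6 = 0.64 × 0.90 × 2.95 = 1.699 m³/s
w_7 = (14.2 − 12.7)/2 = 0.75 m; q_7 = 0.47 × 0.39 × 0.75 = 0.1375 m³/s
Q = Σ qᵢ = 11.89 m³/s

11.9 m³/s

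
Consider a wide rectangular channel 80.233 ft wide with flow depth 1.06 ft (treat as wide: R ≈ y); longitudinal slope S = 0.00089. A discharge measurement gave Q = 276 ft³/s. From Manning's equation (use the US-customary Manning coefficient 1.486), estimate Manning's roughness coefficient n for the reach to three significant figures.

A = b·y = 80.233 × 1.06 = 85.05 ft²
Wide channel: R ≈ y = 1.06 ft
n = (1.486/Q)·A·R^(2/3)·S^(1/2) = (1.486/276) × 85.05 × 1.040 × 0.02983 = 0.01420

0.0142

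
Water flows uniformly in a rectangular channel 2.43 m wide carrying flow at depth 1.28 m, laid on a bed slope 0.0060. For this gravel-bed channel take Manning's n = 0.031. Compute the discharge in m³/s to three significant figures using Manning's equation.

5.67 m³/s

A = b·y = 2.43 × 1.28 = 3.110 m²
P = b + 2y = 2.43 + 2×1.28 = 4.990 m
R = A/P = 3.110/4.990 = 0.6233 m
Q = (1/n)·A·R^(2/3)·S^(1/2) = (1/0.031) × 3.110 × 0.6233^(2/3) × 0.0060^(1/2) = 5.671 m³/s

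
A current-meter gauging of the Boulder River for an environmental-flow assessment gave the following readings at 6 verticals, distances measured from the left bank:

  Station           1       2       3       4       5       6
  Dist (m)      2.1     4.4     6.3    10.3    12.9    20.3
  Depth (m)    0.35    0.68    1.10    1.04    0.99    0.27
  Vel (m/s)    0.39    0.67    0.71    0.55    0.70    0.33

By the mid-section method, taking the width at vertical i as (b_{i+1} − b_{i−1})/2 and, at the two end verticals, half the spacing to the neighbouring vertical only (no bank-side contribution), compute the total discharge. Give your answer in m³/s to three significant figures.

w_1 = (4.4 − 2.1)/2 = 1.15 m; q_1 = 0.39 × 0.35 × 1.15 = 0.1570 m³/s
w_2 = (6.3 − 2.1)/2 = 2.1 m; q_2 = 0.67 × 0.68 × 2.1 = 0.9568 m³/s
w_3 = (10.3 − 4.4)/2 = 2.95 m; q_3 = 0.71 × 1.10 × 2.95 = 2.304 m³/s
w_4 = (12.9 − 6.3)/2 = 3.3 m; q_4 = 0.55 × 1.04 × 3.3 = 1.888 m³/s
w_5 = (20.3 − 10.3)/2 = 5 m; q_5 = 0.70 × 0.99 × 5 = 3.465 m³/s
w_6 = (20.3 − 12.9)/2 = 3.7 m; q_6 = 0.33 × 0.27 × 3.7 = 0.3297 m³/s
Q = Σ qᵢ = 9.100 m³/s

9.10 m³/s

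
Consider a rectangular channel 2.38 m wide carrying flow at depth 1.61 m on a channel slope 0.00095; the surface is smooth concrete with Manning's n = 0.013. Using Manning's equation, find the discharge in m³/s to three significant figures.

A = b·y = 2.38 × 1.61 = 3.832 m²
P = b + 2y = 2.38 + 2×1.61 = 5.600 m
R = A/P = 3.832/5.600 = 0.6843 m
Q = (1/n)·A·R^(2/3)·S^(1/2) = (1/0.013) × 3.832 × 0.6843^(2/3) × 0.00095^(1/2) = 7.054 m³/s

7.05 m³/s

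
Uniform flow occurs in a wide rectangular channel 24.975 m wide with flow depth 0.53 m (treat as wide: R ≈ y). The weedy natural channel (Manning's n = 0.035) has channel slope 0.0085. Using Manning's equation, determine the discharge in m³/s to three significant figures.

22.8 m³/s

A = b·y = 24.975 × 0.53 = 13.24 m²
Wide channel: R ≈ y = 0.53 m
Q = (1/n)·A·R^(2/3)·S^(1/2) = (1/0.035) × 13.24 × 0.5300^(2/3) × 0.0085^(1/2) = 22.84 m³/s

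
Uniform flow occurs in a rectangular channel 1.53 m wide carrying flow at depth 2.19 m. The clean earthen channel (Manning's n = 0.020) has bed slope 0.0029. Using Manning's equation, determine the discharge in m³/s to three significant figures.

A = b·y = 1.53 × 2.19 = 3.351 m²
P = b + 2y = 1.53 + 2×2.19 = 5.910 m
R = A/P = 3.351/5.910 = 0.5670 m
Q = (1/n)·A·R^(2/3)·S^(1/2) = (1/0.020) × 3.351 × 0.5670^(2/3) × 0.0029^(1/2) = 6.180 m³/s

6.18 m³/s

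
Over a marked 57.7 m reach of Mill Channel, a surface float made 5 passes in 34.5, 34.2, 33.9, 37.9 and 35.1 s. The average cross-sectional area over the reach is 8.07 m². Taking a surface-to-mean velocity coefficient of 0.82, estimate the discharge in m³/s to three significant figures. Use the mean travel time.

t̄ = (34.5 + 34.2 + 33.9 + 37.9 + 35.1) / 5 = 35.12 s
v_surface = L / t̄ = 57.7 / 35.12 = 1.643 m/s
v_mean = 0.82 × 1.643 = 1.347 m/s
Q = A × v_mean = 8.07 × 1.347 = 10.87 m³/s

10.9 m³/s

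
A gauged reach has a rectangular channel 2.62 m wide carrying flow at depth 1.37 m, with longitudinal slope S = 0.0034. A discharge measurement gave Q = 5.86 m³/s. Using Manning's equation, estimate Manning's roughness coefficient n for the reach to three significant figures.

A = b·y = 2.62 × 1.37 = 3.589 m²
P = b + 2y = 2.62 + 2×1.37 = 5.360 m
R = A/P = 3.589/5.360 = 0.6697 m
n = (1/Q)·A·R^(2/3)·S^(1/2) = (1/5.86) × 3.589 × 0.7654 × 0.05831 = 0.02734

0.0273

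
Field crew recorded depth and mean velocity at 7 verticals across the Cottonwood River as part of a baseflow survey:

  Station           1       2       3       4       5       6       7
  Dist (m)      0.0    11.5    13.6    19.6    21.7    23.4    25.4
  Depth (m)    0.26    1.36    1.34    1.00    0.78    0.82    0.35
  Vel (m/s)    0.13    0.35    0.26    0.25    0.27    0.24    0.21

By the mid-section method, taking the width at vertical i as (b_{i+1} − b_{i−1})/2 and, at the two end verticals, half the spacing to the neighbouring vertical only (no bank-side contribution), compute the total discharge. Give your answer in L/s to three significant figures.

w_1 = (11.5 − 0.0)/2 = 5.75 m; q_1 = 0.13 × 0.26 × 5.75 = 0.1944 m³/s
w_2 = (13.6 − 0.0)/2 = 6.8 m; q_2 = 0.35 × 1.36 × 6.8 = 3.237 m³/s
w_3 = (19.6 − 11.5)/2 = 4.05 m; q_3 = 0.26 × 1.34 × 4.05 = 1.411 m³/s
w_4 = (21.7 − 13.6)/2 = 4.05 m; q_4 = 0.25 × 1.00 × 4.05 = 1.013 m³/s
w_5 = (23.4 − 19.6)/2 = 1.9 m; q_5 = 0.27 × 0.78 × 1.9 = 0.4001 m³/s
w_6 = (25.4 − 21.7)/2 = 1.85 m; q_6 = 0.24 × 0.82 × 1.85 = 0.3641 m³/s
w_7 = (25.4 − 23.4)/2 = 1 m; q_7 = 0.21 × 0.35 × 1 = 0.07350 m³/s
Q = Σ qᵢ = 6.692 m³/s
= 6.692 × 1000 = 6692 L/s

6690 L/s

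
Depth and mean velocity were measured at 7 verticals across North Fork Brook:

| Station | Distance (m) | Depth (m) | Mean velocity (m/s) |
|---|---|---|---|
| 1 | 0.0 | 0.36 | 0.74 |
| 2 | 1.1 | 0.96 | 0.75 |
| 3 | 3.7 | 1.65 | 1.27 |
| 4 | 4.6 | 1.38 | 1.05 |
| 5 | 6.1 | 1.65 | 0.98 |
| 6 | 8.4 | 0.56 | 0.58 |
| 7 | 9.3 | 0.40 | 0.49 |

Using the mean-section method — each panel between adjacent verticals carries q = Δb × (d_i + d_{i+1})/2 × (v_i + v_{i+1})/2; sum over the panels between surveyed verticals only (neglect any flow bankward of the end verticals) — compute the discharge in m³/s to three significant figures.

Panel 1-2: Δb = 1.1 m, d̄ = (0.36+0.96)/2 = 0.66, v̄ = (0.74+0.75)/2 = 0.745 → q = 1.1×0.66×0.745 = 0.5409 m³/s
Panel 2-3: Δb = 2.6 m, d̄ = (0.96+1.65)/2 = 1.305, v̄ = (0.75+1.27)/2 = 1.01 → q = 2.6×1.305×1.01 = 3.427 m³/s
Panel 3-4: Δb = 0.9 m, d̄ = (1.65+1.38)/2 = 1.515, v̄ = (1.27+1.05)/2 = 1.16 → q = 0.9×1.515×1.16 = 1.582 m³/s
Panel 4-5: Δb = 1.5 m, d̄ = (1.38+1.65)/2 = 1.515, v̄ = (1.05+0.98)/2 = 1.015 → q = 1.5×1.515×1.015 = 2.307 m³/s
Panel 5-6: Δb = 2.3 m, d̄ = (1.65+0.56)/2 = 1.105, v̄ = (0.98+0.58)/2 = 0.78 → q = 2.3×1.105×0.78 = 1.982 m³/s
Panel 6-7: Δb = 0.9 m, d̄ = (0.56+0.40)/2 = 0.48, v̄ = (0.58+0.49)/2 = 0.535 → q = 0.9×0.48×0.535 = 0.2311 m³/s
Q = Σ q = 10.07 m³/s

10.1 m³/s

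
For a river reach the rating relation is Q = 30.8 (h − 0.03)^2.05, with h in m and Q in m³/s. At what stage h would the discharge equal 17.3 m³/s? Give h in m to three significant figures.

h − h₀ = (Q/C)^(1/b) = (17.3/30.8)^(1/2.05) = 0.7547 m
h = 0.03 + 0.7547 = 0.7847 m

0.785 m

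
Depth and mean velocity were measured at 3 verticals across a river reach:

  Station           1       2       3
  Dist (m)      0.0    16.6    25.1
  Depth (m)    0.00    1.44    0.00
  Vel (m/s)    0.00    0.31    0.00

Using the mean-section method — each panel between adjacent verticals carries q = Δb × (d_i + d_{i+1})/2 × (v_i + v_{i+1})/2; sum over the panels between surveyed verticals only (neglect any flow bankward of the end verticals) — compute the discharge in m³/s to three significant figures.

2.80 m³/s

Panel 1-2: Δb = 16.6 m, d̄ = (0.00+1.44)/2 = 0.72, v̄ = (0.00+0.31)/2 = 0.155 → q = 16.6×0.72×0.155 = 1.853 m³/s
Panel 2-3: Δb = 8.5 m, d̄ = (1.44+0.00)/2 = 0.72, v̄ = (0.31+0.00)/2 = 0.155 → q = 8.5×0.72×0.155 = 0.9486 m³/s
Q = Σ q = 2.801 m³/s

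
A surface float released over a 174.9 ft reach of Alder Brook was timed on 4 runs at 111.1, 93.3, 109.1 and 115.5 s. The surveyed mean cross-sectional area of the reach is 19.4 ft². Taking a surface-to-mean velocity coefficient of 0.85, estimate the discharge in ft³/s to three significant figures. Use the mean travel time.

26.9 ft³/s

t̄ = (111.1 + 93.3 + 109.1 + 115.5) / 4 = 107.25 s
v_surface = L / t̄ = 174.9 / 107.25 = 1.631 ft/s
v_mean = 0.85 × 1.631 = 1.386 ft/s
Q = A × v_mean = 19.4 × 1.386 = 26.89 ft³/s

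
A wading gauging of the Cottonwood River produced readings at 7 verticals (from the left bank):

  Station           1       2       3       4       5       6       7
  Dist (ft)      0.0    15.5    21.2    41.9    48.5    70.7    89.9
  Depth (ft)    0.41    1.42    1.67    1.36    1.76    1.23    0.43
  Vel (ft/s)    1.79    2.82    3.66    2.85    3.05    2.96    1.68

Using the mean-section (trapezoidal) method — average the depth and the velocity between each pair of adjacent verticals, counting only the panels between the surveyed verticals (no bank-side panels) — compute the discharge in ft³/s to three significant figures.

Panel 1-2: Δb = 15.5 ft, d̄ = (0.41+1.42)/2 = 0.915, v̄ = (1.79+2.82)/2 = 2.305 → q = 15.5×0.915×2.305 = 32.69 ft³/s
Panel 2-3: Δb = 5.7 ft, d̄ = (1.42+1.67)/2 = 1.545, v̄ = (2.82+3.66)/2 = 3.24 → q = 5.7×1.545×3.24 = 28.53 ft³/s
Panel 3-4: Δb = 20.7 ft, d̄ = (1.67+1.36)/2 = 1.515, v̄ = (3.66+2.85)/2 = 3.255 → q = 20.7×1.515×3.255 = 102.1 ft³/s
Panel 4-5: Δb = 6.6 ft, d̄ = (1.36+1.76)/2 = 1.56, v̄ = (2.85+3.05)/2 = 2.95 → q = 6.6×1.56×2.95 = 30.37 ft³/s
Panel 5-6: Δb = 22.2 ft, d̄ = (1.76+1.23)/2 = 1.495, v̄ = (3.05+2.96)/2 = 3.005 → q = 22.2×1.495×3.005 = 99.73 ft³/s
Panel 6-7: Δb = 19.2 ft, d̄ = (1.23+0.43)/2 = 0.83, v̄ = (2.96+1.68)/2 = 2.32 → q = 19.2×0.83×2.32 = 36.97 ft³/s
Q = Σ q = 330.4 ft³/s

330 ft³/s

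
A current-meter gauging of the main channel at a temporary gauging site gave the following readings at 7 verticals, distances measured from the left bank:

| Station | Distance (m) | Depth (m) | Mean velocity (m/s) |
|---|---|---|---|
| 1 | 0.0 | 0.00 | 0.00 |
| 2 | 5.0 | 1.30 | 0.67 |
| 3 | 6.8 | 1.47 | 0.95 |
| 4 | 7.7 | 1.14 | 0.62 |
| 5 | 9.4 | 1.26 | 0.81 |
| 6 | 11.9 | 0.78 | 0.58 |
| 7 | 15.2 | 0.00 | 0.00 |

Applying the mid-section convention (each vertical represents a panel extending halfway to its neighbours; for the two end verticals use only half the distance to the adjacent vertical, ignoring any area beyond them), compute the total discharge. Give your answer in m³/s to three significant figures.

w_2 = (6.8 − 0.0)/2 = 3.4 m; q_2 = 0.67 × 1.30 × 3.4 = 2.961 m³/s
w_3 = (7.7 − 5.0)/2 = 1.35 m; q_3 = 0.95 × 1.47 × 1.35 = 1.885 m³/s
w_4 = (9.4 − 6.8)/2 = 1.3 m; q_4 = 0.62 × 1.14 × 1.3 = 0.9188 m³/s
w_5 = (11.9 − 7.7)/2 = 2.1 m; q_5 = 0.81 × 1.26 × 2.1 = 2.143 m³/s
w_6 = (15.2 − 9.4)/2 = 2.9 m; q_6 = 0.58 × 0.78 × 2.9 = 1.312 m³/s
Stations 1, 7 contribute zero (depth or velocity is 0).
Q = Σ qᵢ = 9.221 m³/s

9.22 m³/s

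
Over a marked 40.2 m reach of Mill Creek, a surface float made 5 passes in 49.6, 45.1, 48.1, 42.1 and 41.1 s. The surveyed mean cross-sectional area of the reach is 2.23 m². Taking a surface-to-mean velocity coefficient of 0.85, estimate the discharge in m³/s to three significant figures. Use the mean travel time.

1.69 m³/s

t̄ = (49.6 + 45.1 + 48.1 + 42.1 + 41.1) / 5 = 45.2 s
v_surface = L / t̄ = 40.2 / 45.2 = 0.8894 m/s
v_mean = 0.85 × 0.8894 = 0.7560 m/s
Q = A × v_mean = 2.23 × 0.7560 = 1.686 m³/s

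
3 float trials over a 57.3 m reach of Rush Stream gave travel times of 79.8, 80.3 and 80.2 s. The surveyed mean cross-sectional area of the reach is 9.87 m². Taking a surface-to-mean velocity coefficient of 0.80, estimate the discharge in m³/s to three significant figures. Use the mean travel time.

5.65 m³/s

t̄ = (79.8 + 80.3 + 80.2) / 3 = 80.1 s
v_surface = L / t̄ = 57.3 / 80.1 = 0.7154 m/s
v_mean = 0.80 × 0.7154 = 0.5723 m/s
Q = A × v_mean = 9.87 × 0.5723 = 5.648 m³/s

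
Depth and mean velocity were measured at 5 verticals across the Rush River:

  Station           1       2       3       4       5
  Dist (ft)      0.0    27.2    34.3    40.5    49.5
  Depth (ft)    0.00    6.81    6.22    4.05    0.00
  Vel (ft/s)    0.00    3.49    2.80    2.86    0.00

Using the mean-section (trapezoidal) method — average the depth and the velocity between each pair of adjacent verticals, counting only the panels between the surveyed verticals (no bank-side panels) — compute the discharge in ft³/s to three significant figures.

Panel 1-2: Δb = 27.2 ft, d̄ = (0.00+6.81)/2 = 3.405, v̄ = (0.00+3.49)/2 = 1.745 → q = 27.2×3.405×1.745 = 161.6 ft³/s
Panel 2-3: Δb = 7.1 ft, d̄ = (6.81+6.22)/2 = 6.515, v̄ = (3.49+2.80)/2 = 3.145 → q = 7.1×6.515×3.145 = 145.5 ft³/s
Panel 3-4: Δb = 6.2 ft, d̄ = (6.22+4.05)/2 = 5.135, v̄ = (2.80+2.86)/2 = 2.83 → q = 6.2×5.135×2.83 = 90.10 ft³/s
Panel 4-5: Δb = 9 ft, d̄ = (4.05+0.00)/2 = 2.025, v̄ = (2.86+0.00)/2 = 1.43 → q = 9×2.025×1.43 = 26.06 ft³/s
Q = Σ q = 423.3 ft³/s

423 ft³/s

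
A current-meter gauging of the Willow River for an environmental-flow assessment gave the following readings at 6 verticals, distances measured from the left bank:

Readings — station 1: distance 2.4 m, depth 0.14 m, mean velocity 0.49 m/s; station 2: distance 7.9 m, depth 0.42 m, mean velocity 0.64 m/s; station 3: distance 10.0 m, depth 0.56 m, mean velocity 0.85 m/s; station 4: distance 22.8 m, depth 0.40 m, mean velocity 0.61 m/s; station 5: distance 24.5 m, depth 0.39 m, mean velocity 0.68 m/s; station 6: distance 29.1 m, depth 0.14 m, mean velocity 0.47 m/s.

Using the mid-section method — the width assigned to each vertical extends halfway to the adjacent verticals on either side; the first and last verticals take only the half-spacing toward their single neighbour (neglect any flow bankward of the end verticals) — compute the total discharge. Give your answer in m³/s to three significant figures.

7.51 m³/s

w_1 = (7.9 − 2.4)/2 = 2.75 m; q_1 = 0.49 × 0.14 × 2.75 = 0.1887 m³/s
w_2 = (10.0 − 2.4)/2 = 3.8 m; q_2 = 0.64 × 0.42 × 3.8 = 1.021 m³/s
w_3 = (22.8 − 7.9)/2 = 7.45 m; q_3 = 0.85 × 0.56 × 7.45 = 3.546 m³/s
w_4 = (24.5 − 10.0)/2 = 7.25 m; q_4 = 0.61 × 0.40 × 7.25 = 1.769 m³/s
w_5 = (29.1 − 22.8)/2 = 3.15 m; q_5 = 0.68 × 0.39 × 3.15 = 0.8354 m³/s
w_6 = (29.1 − 24.5)/2 = 2.3 m; q_6 = 0.47 × 0.14 × 2.3 = 0.1513 m³/s
Q = Σ qᵢ = 7.512 m³/s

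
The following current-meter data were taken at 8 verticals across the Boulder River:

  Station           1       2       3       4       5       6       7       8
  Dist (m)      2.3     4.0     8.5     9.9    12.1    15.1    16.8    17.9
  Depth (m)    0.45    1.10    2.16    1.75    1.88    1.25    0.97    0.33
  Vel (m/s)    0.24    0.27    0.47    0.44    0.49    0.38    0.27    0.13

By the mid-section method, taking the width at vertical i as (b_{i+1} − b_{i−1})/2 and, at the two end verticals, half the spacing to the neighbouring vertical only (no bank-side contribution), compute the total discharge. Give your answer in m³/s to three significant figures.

9.29 m³/s

w_1 = (4.0 − 2.3)/2 = 0.85 m; q_1 = 0.24 × 0.45 × 0.85 = 0.09180 m³/s
w_2 = (8.5 − 2.3)/2 = 3.1 m; q_2 = 0.27 × 1.10 × 3.1 = 0.9207 m³/s
w_3 = (9.9 − 4.0)/2 = 2.95 m; q_3 = 0.47 × 2.16 × 2.95 = 2.995 m³/s
w_4 = (12.1 − 8.5)/2 = 1.8 m; q_4 = 0.44 × 1.75 × 1.8 = 1.386 m³/s
w_5 = (15.1 − 9.9)/2 = 2.6 m; q_5 = 0.49 × 1.88 × 2.6 = 2.395 m³/s
w_6 = (16.8 − 12.1)/2 = 2.35 m; q_6 = 0.38 × 1.25 × 2.35 = 1.116 m³/s
w_7 = (17.9 − 15.1)/2 = 1.4 m; q_7 = 0.27 × 0.97 × 1.4 = 0.3667 m³/s
w_8 = (17.9 − 16.8)/2 = 0.55 m; q_8 = 0.13 × 0.33 × 0.55 = 0.02360 m³/s
Q = Σ qᵢ = 9.295 m³/s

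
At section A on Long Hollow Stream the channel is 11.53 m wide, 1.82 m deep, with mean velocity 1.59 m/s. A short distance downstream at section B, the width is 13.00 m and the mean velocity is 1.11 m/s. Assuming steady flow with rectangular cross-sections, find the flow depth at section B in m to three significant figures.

2.31 m

Q = A₁V₁ = (11.53×1.82) × 1.59 = 33.37 m³/s
d₂ = Q/(b₂ V₂) = 33.37/(13.00×1.11) = 2.312 m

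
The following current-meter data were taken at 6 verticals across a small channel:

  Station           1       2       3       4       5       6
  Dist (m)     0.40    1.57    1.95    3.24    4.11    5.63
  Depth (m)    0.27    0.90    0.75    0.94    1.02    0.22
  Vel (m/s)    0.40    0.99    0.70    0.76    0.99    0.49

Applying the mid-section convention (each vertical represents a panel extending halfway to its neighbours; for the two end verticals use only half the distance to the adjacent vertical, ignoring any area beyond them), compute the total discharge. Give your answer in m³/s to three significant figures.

w_1 = (1.57 − 0.40)/2 = 0.585 m; q_1 = 0.40 × 0.27 × 0.585 = 0.06318 m³/s
w_2 = (1.95 − 0.40)/2 = 0.775 m; q_2 = 0.99 × 0.90 × 0.775 = 0.6905 m³/s
w_3 = (3.24 − 1.57)/2 = 0.835 m; q_3 = 0.70 × 0.75 × 0.835 = 0.4384 m³/s
w_4 = (4.11 − 1.95)/2 = 1.08 m; q_4 = 0.76 × 0.94 × 1.08 = 0.7716 m³/s
w_5 = (5.63 − 3.24)/2 = 1.195 m; q_5 = 0.99 × 1.02 × 1.195 = 1.207 m³/s
w_6 = (5.63 − 4.11)/2 = 0.76 m; q_6 = 0.49 × 0.22 × 0.76 = 0.08193 m³/s
Q = Σ qᵢ = 3.252 m³/s

3.25 m³/s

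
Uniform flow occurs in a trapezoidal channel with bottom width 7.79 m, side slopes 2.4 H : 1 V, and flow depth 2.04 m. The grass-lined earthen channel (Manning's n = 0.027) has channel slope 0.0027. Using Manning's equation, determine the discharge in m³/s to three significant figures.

62.5 m³/s

A = (b + z·y)·y = (7.79 + 2.4×2.04)×2.04 = 25.88 m²
P = b + 2y√(1+z²) = 7.79 + 2×2.04×√(1+2.4²) = 18.40 m
R = A/P = 25.88/18.40 = 1.407 m
Q = (1/n)·A·R^(2/3)·S^(1/2) = (1/0.027) × 25.88 × 1.407^(2/3) × 0.0027^(1/2) = 62.53 m³/s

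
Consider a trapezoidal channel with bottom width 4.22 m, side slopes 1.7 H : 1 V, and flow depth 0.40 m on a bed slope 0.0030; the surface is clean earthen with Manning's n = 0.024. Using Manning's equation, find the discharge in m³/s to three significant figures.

A = (b + z·y)·y = (4.22 + 1.7×0.40)×0.40 = 1.960 m²
P = b + 2y√(1+z²) = 4.22 + 2×0.40×√(1+1.7²) = 5.798 m
R = A/P = 1.960/5.798 = 0.3381 m
Q = (1/n)·A·R^(2/3)·S^(1/2) = (1/0.024) × 1.960 × 0.3381^(2/3) × 0.0030^(1/2) = 2.171 m³/s

2.17 m³/s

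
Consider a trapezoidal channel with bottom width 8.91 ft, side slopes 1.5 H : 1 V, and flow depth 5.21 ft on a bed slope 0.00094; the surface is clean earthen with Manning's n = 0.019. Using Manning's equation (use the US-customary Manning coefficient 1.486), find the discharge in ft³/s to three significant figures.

A = (b + z·y)·y = (8.91 + 1.5×5.21)×5.21 = 87.14 ft²
P = b + 2y√(1+z²) = 8.91 + 2×5.21×√(1+1.5²) = 27.69 ft
R = A/P = 87.14/27.69 = 3.146 ft
Q = (1.486/n)·A·R^(2/3)·S^(1/2) = (1.486/0.019) × 87.14 × 3.146^(2/3) × 0.00094^(1/2) = 448.6 ft³/s

449 ft³/s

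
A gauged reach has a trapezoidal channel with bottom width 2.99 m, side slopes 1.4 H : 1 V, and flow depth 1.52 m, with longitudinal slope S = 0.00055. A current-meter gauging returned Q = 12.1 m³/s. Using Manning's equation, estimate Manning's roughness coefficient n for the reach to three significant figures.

A = (b + z·y)·y = (2.99 + 1.4×1.52)×1.52 = 7.779 m²
P = b + 2y√(1+z²) = 2.99 + 2×1.52×√(1+1.4²) = 8.220 m
R = A/P = 7.779/8.220 = 0.9464 m
n = (1/Q)·A·R^(2/3)·S^(1/2) = (1/12.1) × 7.779 × 0.9639 × 0.02345 = 0.01453

0.0145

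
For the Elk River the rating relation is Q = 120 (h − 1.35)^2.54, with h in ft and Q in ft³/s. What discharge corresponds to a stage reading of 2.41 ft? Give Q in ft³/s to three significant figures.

139 ft³/s

Q = 120 × (2.41 − 1.35)^2.54 = 120 × 1.06^2.54 = 139.1 ft³/s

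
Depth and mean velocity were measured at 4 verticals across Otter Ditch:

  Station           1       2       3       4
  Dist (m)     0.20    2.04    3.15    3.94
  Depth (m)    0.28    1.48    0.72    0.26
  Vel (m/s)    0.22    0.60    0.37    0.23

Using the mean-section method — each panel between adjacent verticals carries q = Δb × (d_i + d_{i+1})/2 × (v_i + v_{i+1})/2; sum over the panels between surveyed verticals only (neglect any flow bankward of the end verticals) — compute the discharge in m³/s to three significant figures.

1.37 m³/s

Panel 1-2: Δb = 1.84 m, d̄ = (0.28+1.48)/2 = 0.88, v̄ = (0.22+0.60)/2 = 0.41 → q = 1.84×0.88×0.41 = 0.6639 m³/s
Panel 2-3: Δb = 1.11 m, d̄ = (1.48+0.72)/2 = 1.1, v̄ = (0.60+0.37)/2 = 0.485 → q = 1.11×1.1×0.485 = 0.5922 m³/s
Panel 3-4: Δb = 0.79 m, d̄ = (0.72+0.26)/2 = 0.49, v̄ = (0.37+0.23)/2 = 0.3 → q = 0.79×0.49×0.3 = 0.1161 m³/s
Q = Σ q = 1.372 m³/s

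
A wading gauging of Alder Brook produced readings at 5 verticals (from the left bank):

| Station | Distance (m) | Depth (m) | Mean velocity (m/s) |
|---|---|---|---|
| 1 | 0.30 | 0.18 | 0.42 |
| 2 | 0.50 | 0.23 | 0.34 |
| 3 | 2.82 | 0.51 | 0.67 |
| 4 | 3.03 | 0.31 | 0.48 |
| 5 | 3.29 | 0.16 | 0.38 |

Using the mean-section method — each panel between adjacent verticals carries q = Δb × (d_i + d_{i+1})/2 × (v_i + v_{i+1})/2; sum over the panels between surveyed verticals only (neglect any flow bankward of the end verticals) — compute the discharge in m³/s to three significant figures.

0.525 m³/s

Panel 1-2: Δb = 0.2 m, d̄ = (0.18+0.23)/2 = 0.205, v̄ = (0.42+0.34)/2 = 0.38 → q = 0.2×0.205×0.38 = 0.01558 m³/s
Panel 2-3: Δb = 2.32 m, d̄ = (0.23+0.51)/2 = 0.37, v̄ = (0.34+0.67)/2 = 0.505 → q = 2.32×0.37×0.505 = 0.4335 m³/s
Panel 3-4: Δb = 0.21 m, d̄ = (0.51+0.31)/2 = 0.41, v̄ = (0.67+0.48)/2 = 0.575 → q = 0.21×0.41×0.575 = 0.04951 m³/s
Panel 4-5: Δb = 0.26 m, d̄ = (0.31+0.16)/2 = 0.235, v̄ = (0.48+0.38)/2 = 0.43 → q = 0.26×0.235×0.43 = 0.02627 m³/s
Q = Σ q = 0.5249 m³/s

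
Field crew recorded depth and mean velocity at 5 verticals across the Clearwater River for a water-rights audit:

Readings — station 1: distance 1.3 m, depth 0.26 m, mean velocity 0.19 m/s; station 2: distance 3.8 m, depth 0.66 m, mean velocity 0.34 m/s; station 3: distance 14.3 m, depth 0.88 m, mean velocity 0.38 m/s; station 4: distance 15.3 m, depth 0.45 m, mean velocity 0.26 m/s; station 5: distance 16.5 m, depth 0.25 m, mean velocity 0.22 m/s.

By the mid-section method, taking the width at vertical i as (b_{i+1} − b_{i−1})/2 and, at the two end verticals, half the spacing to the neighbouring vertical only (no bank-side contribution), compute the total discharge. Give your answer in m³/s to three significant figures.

w_1 = (3.8 − 1.3)/2 = 1.25 m; q_1 = 0.19 × 0.26 × 1.25 = 0.06175 m³/s
w_2 = (14.3 − 1.3)/2 = 6.5 m; q_2 = 0.34 × 0.66 × 6.5 = 1.459 m³/s
w_3 = (15.3 − 3.8)/2 = 5.75 m; q_3 = 0.38 × 0.88 × 5.75 = 1.923 m³/s
w_4 = (16.5 − 14.3)/2 = 1.1 m; q_4 = 0.26 × 0.45 × 1.1 = 0.1287 m³/s
w_5 = (16.5 − 15.3)/2 = 0.6 m; q_5 = 0.22 × 0.25 × 0.6 = 0.03300 m³/s
Q = Σ qᵢ = 3.605 m³/s

3.60 m³/s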